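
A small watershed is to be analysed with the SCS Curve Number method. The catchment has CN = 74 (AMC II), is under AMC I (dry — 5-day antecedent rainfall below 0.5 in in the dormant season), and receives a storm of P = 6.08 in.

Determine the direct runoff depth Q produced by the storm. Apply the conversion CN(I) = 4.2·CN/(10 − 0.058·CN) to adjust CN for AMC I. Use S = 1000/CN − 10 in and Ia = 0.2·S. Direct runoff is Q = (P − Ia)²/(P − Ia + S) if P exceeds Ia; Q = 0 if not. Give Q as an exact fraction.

Q = 916005602/602427525 in ≈ 1.521 in

Adjust CN=74 to AMC I: 4.2·74/(10 − 0.058·74) → (1554/5) ÷ (1427/250) = 77700/1427 ≈ 54.450
Retention S: 1000/CN − 10 with CN=54.450 → S = 6500/777 ≈ 8.366 in
Ia = 0.2S: 0.2·8.366 = 1.673 in (exactly 1300/777)
Since P=6.080 > Ia=1.673: effective rainfall P−Ia = 85604/19425 in
Runoff Q = (P−Ia)²/(P−Ia+S) = (4.407)²/(4.407+8.366) = 916005602/602427525 ≈ 1.521 in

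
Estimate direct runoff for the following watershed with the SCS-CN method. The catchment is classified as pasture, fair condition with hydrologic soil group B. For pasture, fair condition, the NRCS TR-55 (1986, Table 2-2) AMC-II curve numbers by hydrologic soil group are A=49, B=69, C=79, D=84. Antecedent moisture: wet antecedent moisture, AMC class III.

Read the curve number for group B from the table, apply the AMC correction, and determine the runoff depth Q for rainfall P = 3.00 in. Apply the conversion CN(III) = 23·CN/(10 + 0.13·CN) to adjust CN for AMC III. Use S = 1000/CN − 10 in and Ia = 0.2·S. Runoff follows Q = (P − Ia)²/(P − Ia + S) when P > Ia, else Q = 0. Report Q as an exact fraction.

NRCS table: pasture, fair condition, soil group B → CN(II) = 69
Adjust CN=69 to AMC III: 23·69/(10 + 0.13·69) → 1587 ÷ (1897/100) = 158700/1897 ≈ 83.658
Retention S: 1000/CN − 10 with CN=83.658 → S = 3100/1587 ≈ 1.953 in
Ia = 0.2S: 0.2·1.953 = 0.391 in (exactly 620/1587)
P − Ia = 3.000 − 0.391 = 4141/1587 ≈ 2.609 in (> 0, runoff occurs)
Q: (4141/1587)² ÷ (7241/1587) = 17147881/11491467 in (≈ 1.492 in)

Q = 17147881/11491467 in ≈ 1.492 in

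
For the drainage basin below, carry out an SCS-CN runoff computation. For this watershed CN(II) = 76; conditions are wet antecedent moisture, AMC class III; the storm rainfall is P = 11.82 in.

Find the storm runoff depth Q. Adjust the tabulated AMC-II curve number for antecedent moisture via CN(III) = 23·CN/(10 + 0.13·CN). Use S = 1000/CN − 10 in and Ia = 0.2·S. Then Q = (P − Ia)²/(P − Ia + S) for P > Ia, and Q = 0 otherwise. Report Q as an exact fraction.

Q = 7070959921/685281550 in ≈ 10.318 in

Wet (AMC III): CN(III) = 23·76/(10 + 0.13·76) = 1748/(497/25) = 43700/497 ≈ 87.928
Max retention: S = 1000/(43700/497) − 10 = 600/437 in (≈ 1.373 in)
Ia = 0.2S: 0.2·1.373 = 0.275 in (exactly 120/437)
Excess rainfall: 11.820 − 0.275 = 11.545 in; P > Ia so Q > 0
Runoff Q = (P−Ia)²/(P−Ia+S) = (11.545)²/(11.545+1.373) = 7070959921/685281550 ≈ 10.318 in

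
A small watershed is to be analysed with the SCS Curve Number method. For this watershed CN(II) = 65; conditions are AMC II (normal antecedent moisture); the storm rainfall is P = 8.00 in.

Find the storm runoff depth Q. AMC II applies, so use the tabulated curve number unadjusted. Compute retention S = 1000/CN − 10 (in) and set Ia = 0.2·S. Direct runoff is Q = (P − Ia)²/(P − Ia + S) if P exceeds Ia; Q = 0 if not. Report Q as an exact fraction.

Q = 405/104 in ≈ 3.894 in

CN(II) = 65; AMC II needs no correction.
Retention S: 1000/CN − 10 with CN=65.000 → S = 70/13 ≈ 5.385 in
Ia = 0.2·(70/13) = 14/13 in ≈ 1.077 in
P − Ia = 8.000 − 1.077 = 90/13 ≈ 6.923 in (> 0, runoff occurs)
Runoff Q = (P−Ia)²/(P−Ia+S) = (6.923)²/(6.923+5.385) = 405/104 ≈ 3.894 in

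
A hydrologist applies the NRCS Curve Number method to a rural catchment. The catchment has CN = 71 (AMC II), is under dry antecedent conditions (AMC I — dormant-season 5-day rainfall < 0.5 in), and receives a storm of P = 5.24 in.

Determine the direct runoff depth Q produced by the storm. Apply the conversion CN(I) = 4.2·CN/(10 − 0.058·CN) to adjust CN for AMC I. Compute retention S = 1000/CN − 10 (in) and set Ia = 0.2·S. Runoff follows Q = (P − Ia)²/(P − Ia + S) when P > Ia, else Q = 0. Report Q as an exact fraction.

Q = 15084998041/18090340275 in ≈ 0.834 in

Dry (AMC I): CN(I) = 4.2·71/(10 − 0.058·71) = (1491/5)/(2941/500) = 149100/2941 ≈ 50.697
S = 1000/(149100/2941) − 10 = 14500/1491 in ≈ 9.725 in
Ia = 0.2S: 0.2·9.725 = 1.945 in (exactly 2900/1491)
Since P=5.240 > Ia=1.945: effective rainfall P−Ia = 122821/37275 in
Q = (122821/37275)²/((122821/37275) + 14500/1491) = (15084998041/1389425625)/(485321/37275) = 15084998041/18090340275 in ≈ 0.834 in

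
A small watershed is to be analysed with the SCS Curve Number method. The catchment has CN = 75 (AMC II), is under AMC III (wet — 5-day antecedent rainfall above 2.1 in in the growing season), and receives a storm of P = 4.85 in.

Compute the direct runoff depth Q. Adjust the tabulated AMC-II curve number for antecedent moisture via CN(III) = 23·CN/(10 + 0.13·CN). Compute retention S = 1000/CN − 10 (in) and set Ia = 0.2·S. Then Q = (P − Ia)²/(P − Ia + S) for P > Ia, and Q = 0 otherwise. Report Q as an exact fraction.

Q = 39601849/11444340 in ≈ 3.460 in

CN(III) from CN(II)=75: (23·75)/(10 + 0.13·75) = 6900/79 ≈ 87.342
S = 1000/(6900/79) − 10 = 100/69 in ≈ 1.449 in
Ia = 0.2·(100/69) = 20/69 in ≈ 0.290 in
P − Ia = 4.850 − 0.290 = 6293/1380 ≈ 4.560 in (> 0, runoff occurs)
Q = (6293/1380)²/((6293/1380) + 100/69) = (39601849/1904400)/(8293/1380) = 39601849/11444340 in ≈ 3.460 in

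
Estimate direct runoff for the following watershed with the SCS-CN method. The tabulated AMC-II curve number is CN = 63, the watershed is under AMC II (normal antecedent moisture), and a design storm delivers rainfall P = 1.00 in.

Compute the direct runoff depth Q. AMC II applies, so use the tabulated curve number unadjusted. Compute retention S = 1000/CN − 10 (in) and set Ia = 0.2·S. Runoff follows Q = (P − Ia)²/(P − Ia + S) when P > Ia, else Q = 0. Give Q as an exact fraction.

Q = 0 in ≈ 0.000 in

AMC II — tabulated CN = 63 applies directly.
Max retention: S = 1000/63 − 10 = 370/63 in (≈ 5.873 in)
Initial abstraction Ia = S/5 = (370/63)/5 = 74/63 ≈ 1.175 in
P = 1.000 ≤ Ia = 1.175 in: entire storm abstracted, Q = 0.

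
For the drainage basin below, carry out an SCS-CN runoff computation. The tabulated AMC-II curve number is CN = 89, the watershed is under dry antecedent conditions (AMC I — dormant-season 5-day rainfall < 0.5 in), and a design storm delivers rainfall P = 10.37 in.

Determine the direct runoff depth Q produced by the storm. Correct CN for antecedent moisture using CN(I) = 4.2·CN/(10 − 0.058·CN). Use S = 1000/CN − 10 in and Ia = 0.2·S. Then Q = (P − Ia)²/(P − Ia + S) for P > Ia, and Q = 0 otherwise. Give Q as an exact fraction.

Q = 3342143391409/444476795700 in ≈ 7.519 in

Adjust CN=89 to AMC I: 4.2·89/(10 − 0.058·89) → (1869/5) ÷ (2419/500) = 186900/2419 ≈ 77.263
Retention S: 1000/CN − 10 with CN=77.263 → S = 5500/1869 ≈ 2.943 in
Ia = 0.2·(5500/1869) = 1100/1869 in ≈ 0.589 in
P − Ia = 10.370 − 0.589 = 1828153/186900 ≈ 9.781 in (> 0, runoff occurs)
Q = (1828153/186900)²/((1828153/186900) + 5500/1869) = (3342143391409/34931610000)/(2378153/186900) = 3342143391409/444476795700 in ≈ 7.519 in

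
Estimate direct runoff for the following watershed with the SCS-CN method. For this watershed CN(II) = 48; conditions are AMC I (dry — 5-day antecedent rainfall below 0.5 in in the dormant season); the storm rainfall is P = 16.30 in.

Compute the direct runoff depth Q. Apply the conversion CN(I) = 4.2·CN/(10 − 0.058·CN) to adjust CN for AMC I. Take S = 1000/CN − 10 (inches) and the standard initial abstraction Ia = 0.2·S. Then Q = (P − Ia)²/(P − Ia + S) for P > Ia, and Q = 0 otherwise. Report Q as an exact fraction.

Q = 49266361/14659470 in ≈ 3.361 in

Dry (AMC I): CN(I) = 4.2·48/(10 − 0.058·48) = (1008/5)/(902/125) = 12600/451 ≈ 27.938
Max retention: S = 1000/(12600/451) − 10 = 1625/63 in (≈ 25.794 in)
Ia = 0.2·(1625/63) = 325/63 in ≈ 5.159 in
P − Ia = 16.300 − 5.159 = 7019/630 ≈ 11.141 in (> 0, runoff occurs)
Q: (7019/630)² ÷ (23269/630) = 49266361/14659470 in (≈ 3.361 in)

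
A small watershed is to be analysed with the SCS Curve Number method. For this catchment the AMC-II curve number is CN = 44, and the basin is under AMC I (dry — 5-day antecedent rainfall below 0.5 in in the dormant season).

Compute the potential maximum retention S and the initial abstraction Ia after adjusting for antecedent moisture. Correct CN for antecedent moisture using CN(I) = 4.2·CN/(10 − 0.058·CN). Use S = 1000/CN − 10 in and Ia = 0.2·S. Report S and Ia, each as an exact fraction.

S = 1000/33 in ≈ 30.303 in; Ia = 200/33 in ≈ 6.061 in

CN(I) from CN(II)=44: (4.2·44)/(10 − 0.058·44) = 3300/133 ≈ 24.812
Max retention: S = 1000/(3300/133) − 10 = 1000/33 in (≈ 30.303 in)
Ia = 0.2·(1000/33) = 200/33 in ≈ 6.061 in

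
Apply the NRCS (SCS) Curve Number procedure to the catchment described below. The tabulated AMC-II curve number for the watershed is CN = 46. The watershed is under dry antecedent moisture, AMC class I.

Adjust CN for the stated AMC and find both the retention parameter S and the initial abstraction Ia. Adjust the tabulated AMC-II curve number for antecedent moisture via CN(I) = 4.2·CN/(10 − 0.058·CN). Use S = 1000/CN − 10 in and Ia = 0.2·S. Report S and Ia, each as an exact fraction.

CN(I) from CN(II)=46: (4.2·46)/(10 − 0.058·46) = 16100/611 ≈ 26.350
S = 1000/(16100/611) − 10 = 4500/161 in ≈ 27.950 in
Initial abstraction Ia = S/5 = (4500/161)/5 = 900/161 ≈ 5.590 in

S = 4500/161 in ≈ 27.950 in; Ia = 900/161 in ≈ 5.590 in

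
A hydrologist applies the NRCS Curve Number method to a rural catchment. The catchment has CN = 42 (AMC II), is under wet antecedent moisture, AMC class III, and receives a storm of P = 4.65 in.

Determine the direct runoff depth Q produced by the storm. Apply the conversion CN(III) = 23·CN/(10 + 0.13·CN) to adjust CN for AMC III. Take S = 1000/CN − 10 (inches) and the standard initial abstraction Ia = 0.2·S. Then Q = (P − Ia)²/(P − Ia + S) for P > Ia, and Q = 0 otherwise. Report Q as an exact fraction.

Q = 1110155761/882141540 in ≈ 1.258 in

CN(III) from CN(II)=42: (23·42)/(10 + 0.13·42) = 48300/773 ≈ 62.484
Retention S: 1000/CN − 10 with CN=62.484 → S = 2900/483 ≈ 6.004 in
Ia = 0.2·(2900/483) = 580/483 in ≈ 1.201 in
P − Ia = 4.650 − 1.201 = 33319/9660 ≈ 3.449 in (> 0, runoff occurs)
Q: (33319/9660)² ÷ (91319/9660) = 1110155761/882141540 in (≈ 1.258 in)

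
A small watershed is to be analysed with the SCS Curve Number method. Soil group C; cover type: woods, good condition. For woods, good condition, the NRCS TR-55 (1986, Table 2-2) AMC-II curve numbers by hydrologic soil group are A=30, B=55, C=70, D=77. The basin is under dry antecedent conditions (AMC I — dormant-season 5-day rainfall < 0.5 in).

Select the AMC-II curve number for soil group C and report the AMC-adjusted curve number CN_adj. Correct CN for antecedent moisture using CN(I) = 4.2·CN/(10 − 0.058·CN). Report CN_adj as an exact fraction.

NRCS table: woods, good condition, soil group C → CN(II) = 70
CN(I) from CN(II)=70: (4.2·70)/(10 − 0.058·70) = 4900/99 ≈ 49.495

CN_adj = 4900/99 ≈ 49.495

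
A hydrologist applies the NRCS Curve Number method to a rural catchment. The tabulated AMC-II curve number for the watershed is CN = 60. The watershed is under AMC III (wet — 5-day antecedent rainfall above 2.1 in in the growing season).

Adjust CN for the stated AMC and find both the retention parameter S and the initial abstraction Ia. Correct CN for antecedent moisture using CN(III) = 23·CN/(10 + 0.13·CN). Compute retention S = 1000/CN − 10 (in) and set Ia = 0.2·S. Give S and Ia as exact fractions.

S = 200/69 in ≈ 2.899 in; Ia = 40/69 in ≈ 0.580 in

CN(III) from CN(II)=60: (23·60)/(10 + 0.13·60) = 6900/89 ≈ 77.528
S = 1000/(6900/89) − 10 = 200/69 in ≈ 2.899 in
Ia = 0.2·(200/69) = 40/69 in ≈ 0.580 in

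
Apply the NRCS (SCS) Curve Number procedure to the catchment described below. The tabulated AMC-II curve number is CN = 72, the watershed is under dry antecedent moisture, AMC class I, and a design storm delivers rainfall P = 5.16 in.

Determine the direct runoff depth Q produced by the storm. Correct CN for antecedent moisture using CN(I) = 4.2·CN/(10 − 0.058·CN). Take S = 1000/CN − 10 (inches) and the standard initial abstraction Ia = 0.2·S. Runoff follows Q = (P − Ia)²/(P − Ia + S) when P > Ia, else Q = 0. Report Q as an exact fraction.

Q = 4986289/5726025 in ≈ 0.871 in

CN(I) from CN(II)=72: (4.2·72)/(10 − 0.058·72) = 675/13 ≈ 51.923
Max retention: S = 1000/(675/13) − 10 = 250/27 in (≈ 9.259 in)
Ia = 0.2·(250/27) = 50/27 in ≈ 1.852 in
Excess rainfall: 5.160 − 1.852 = 3.308 in; P > Ia so Q > 0
Runoff Q = (P−Ia)²/(P−Ia+S) = (3.308)²/(3.308+9.259) = 4986289/5726025 ≈ 0.871 in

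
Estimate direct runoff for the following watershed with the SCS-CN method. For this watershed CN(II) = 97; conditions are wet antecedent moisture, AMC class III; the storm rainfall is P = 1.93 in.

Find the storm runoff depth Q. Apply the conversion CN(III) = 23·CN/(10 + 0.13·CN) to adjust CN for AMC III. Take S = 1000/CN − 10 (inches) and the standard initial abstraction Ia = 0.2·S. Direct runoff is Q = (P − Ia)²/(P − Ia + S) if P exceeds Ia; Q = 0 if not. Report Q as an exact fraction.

Q = 180270723889/101417467300 in ≈ 1.778 in

CN(III) from CN(II)=97: (23·97)/(10 + 0.13·97) = 223100/2261 ≈ 98.673
Retention S: 1000/CN − 10 with CN=98.673 → S = 300/2231 ≈ 0.134 in
Initial abstraction Ia = S/5 = (300/2231)/5 = 60/2231 ≈ 0.027 in
Excess rainfall: 1.930 − 0.027 = 1.903 in; P > Ia so Q > 0
Runoff Q = (P−Ia)²/(P−Ia+S) = (1.903)²/(1.903+0.134) = 180270723889/101417467300 ≈ 1.778 in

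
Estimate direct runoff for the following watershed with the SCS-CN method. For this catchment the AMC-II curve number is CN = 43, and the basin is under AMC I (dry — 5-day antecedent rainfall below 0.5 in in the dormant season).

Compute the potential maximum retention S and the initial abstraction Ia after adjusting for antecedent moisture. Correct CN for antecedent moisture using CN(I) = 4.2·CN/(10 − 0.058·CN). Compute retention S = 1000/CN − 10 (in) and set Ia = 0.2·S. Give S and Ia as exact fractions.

S = 9500/301 in ≈ 31.561 in; Ia = 1900/301 in ≈ 6.312 in

CN(I) from CN(II)=43: (4.2·43)/(10 − 0.058·43) = 30100/1251 ≈ 24.061
S = 1000/(30100/1251) − 10 = 9500/301 in ≈ 31.561 in
Ia = 0.2·(9500/301) = 1900/301 in ≈ 6.312 in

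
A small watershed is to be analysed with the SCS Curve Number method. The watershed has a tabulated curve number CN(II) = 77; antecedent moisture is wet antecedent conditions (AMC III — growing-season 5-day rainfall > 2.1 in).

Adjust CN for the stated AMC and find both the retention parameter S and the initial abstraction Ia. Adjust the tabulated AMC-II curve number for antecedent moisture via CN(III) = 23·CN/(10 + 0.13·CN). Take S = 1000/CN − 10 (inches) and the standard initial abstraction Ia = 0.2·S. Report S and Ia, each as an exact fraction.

Wet (AMC III): CN(III) = 23·77/(10 + 0.13·77) = 1771/(2001/100) = 7700/87 ≈ 88.506
Retention S: 1000/CN − 10 with CN=88.506 → S = 100/77 ≈ 1.299 in
Ia = 0.2S: 0.2·1.299 = 0.260 in (exactly 20/77)

S = 100/77 in ≈ 1.299 in; Ia = 20/77 in ≈ 0.260 in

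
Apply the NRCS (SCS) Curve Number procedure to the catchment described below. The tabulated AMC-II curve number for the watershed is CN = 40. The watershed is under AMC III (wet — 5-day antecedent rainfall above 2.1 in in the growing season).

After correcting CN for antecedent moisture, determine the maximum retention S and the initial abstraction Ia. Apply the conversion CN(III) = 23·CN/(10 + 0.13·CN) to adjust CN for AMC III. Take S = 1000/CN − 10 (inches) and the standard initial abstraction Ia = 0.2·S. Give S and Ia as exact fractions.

S = 150/23 in ≈ 6.522 in; Ia = 30/23 in ≈ 1.304 in

Wet (AMC III): CN(III) = 23·40/(10 + 0.13·40) = 920/(76/5) = 1150/19 ≈ 60.526
Max retention: S = 1000/(1150/19) − 10 = 150/23 in (≈ 6.522 in)
Initial abstraction Ia = S/5 = (150/23)/5 = 30/23 ≈ 1.304 in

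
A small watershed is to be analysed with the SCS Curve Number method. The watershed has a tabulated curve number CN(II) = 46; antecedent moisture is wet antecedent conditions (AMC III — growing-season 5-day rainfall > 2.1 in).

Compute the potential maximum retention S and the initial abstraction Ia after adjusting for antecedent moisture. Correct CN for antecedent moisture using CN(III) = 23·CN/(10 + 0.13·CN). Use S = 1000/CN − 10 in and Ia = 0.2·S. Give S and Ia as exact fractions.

S = 2700/529 in ≈ 5.104 in; Ia = 540/529 in ≈ 1.021 in

Wet (AMC III): CN(III) = 23·46/(10 + 0.13·46) = 1058/(799/50) = 52900/799 ≈ 66.208
Max retention: S = 1000/(52900/799) − 10 = 2700/529 in (≈ 5.104 in)
Ia = 0.2·(2700/529) = 540/529 in ≈ 1.021 in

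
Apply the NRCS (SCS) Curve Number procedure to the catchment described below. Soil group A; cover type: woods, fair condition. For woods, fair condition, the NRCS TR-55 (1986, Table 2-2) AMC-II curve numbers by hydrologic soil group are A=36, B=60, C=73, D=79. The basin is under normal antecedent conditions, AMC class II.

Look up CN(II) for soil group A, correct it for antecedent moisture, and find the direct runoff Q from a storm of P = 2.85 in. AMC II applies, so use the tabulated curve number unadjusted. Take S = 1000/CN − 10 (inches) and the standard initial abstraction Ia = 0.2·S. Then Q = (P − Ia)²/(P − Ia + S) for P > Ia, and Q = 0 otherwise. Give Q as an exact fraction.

NRCS table: woods, fair condition, soil group A → CN(II) = 36
Average conditions: CN = 36 (no AMC adjustment).
Retention S: 1000/CN − 10 with CN=36.000 → S = 160/9 ≈ 17.778 in
Ia = 0.2S: 0.2·17.778 = 3.556 in (exactly 32/9)
P = 2.850 ≤ Ia = 3.556 in: entire storm abstracted, Q = 0.

Q = 0 in ≈ 0.000 in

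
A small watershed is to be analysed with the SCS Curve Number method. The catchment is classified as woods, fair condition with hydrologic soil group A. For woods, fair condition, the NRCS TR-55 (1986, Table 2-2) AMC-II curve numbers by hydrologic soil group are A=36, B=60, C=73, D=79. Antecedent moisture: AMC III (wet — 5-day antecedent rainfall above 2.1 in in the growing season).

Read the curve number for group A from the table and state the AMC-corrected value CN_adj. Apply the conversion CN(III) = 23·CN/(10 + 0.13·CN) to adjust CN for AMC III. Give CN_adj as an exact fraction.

NRCS table: woods, fair condition, soil group A → CN(II) = 36
Adjust CN=36 to AMC III: 23·36/(10 + 0.13·36) → 828 ÷ (367/25) = 20700/367 ≈ 56.403

CN_adj = 20700/367 ≈ 56.403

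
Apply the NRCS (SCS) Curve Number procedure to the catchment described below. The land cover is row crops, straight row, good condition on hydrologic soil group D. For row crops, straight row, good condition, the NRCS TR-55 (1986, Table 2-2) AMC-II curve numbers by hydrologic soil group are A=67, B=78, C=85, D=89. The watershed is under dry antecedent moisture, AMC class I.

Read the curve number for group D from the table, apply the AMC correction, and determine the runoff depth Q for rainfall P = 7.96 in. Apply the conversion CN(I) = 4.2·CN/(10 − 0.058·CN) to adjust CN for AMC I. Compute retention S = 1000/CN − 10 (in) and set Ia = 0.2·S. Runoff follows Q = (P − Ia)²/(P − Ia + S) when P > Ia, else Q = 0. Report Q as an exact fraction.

Q = 118632713761/22518225975 in ≈ 5.268 in

NRCS table: row crops, straight row, good condition, soil group D → CN(II) = 89
CN(I) from CN(II)=89: (4.2·89)/(10 − 0.058·89) = 186900/2419 ≈ 77.263
Max retention: S = 1000/(186900/2419) − 10 = 5500/1869 in (≈ 2.943 in)
Initial abstraction Ia = S/5 = (5500/1869)/5 = 1100/1869 ≈ 0.589 in
Excess rainfall: 7.960 − 0.589 = 7.371 in; P > Ia so Q > 0
Q: (344431/46725)² ÷ (481931/46725) = 118632713761/22518225975 in (≈ 5.268 in)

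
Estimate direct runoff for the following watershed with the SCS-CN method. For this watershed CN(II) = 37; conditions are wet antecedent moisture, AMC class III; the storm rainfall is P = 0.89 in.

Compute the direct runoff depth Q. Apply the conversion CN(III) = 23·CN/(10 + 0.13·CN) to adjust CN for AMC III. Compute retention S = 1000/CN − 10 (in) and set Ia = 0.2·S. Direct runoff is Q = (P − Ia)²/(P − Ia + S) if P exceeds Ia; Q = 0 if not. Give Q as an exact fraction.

Wet (AMC III): CN(III) = 23·37/(10 + 0.13·37) = 851/(1481/100) = 85100/1481 ≈ 57.461
Retention S: 1000/CN − 10 with CN=57.461 → S = 6300/851 ≈ 7.403 in
Initial abstraction Ia = S/5 = (6300/851)/5 = 1260/851 ≈ 1.481 in
P = 0.890 ≤ Ia = 1.481 in: entire storm abstracted, Q = 0.

Q = 0 in ≈ 0.000 in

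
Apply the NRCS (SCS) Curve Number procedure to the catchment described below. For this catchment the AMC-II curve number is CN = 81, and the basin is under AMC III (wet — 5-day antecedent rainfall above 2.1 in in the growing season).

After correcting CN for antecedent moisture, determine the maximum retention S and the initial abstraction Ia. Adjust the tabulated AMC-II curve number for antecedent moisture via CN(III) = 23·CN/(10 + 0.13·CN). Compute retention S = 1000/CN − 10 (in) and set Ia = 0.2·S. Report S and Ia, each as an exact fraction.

Wet (AMC III): CN(III) = 23·81/(10 + 0.13·81) = 1863/(2053/100) = 186300/2053 ≈ 90.745
S = 1000/(186300/2053) − 10 = 1900/1863 in ≈ 1.020 in
Ia = 0.2S: 0.2·1.020 = 0.204 in (exactly 380/1863)

S = 1900/1863 in ≈ 1.020 in; Ia = 380/1863 in ≈ 0.204 in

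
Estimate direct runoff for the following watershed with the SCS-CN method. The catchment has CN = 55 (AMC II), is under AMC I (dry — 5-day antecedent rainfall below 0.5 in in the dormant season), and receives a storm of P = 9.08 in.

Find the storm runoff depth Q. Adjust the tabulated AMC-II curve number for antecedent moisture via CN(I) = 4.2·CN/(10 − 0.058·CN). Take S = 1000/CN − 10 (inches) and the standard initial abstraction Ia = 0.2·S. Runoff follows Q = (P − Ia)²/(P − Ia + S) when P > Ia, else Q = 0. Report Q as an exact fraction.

Q = 99580441/91397075 in ≈ 1.090 in

Dry (AMC I): CN(I) = 4.2·55/(10 − 0.058·55) = 231/(681/100) = 7700/227 ≈ 33.921
S = 1000/(7700/227) − 10 = 1500/77 in ≈ 19.481 in
Ia = 0.2·(1500/77) = 300/77 in ≈ 3.896 in
Since P=9.080 > Ia=3.896: effective rainfall P−Ia = 9979/1925 in
Q = (9979/1925)²/((9979/1925) + 1500/77) = (99580441/3705625)/(47479/1925) = 99580441/91397075 in ≈ 1.090 in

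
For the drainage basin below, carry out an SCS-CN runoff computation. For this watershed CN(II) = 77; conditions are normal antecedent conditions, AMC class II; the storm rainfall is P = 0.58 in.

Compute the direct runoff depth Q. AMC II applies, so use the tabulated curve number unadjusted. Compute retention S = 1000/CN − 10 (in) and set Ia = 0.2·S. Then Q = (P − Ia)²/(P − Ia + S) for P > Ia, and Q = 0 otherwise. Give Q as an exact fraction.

Q = 0 in ≈ 0.000 in

Average conditions: CN = 77 (no AMC adjustment).
Max retention: S = 1000/77 − 10 = 230/77 in (≈ 2.987 in)
Initial abstraction Ia = S/5 = (230/77)/5 = 46/77 ≈ 0.597 in
P = 0.580 ≤ Ia = 0.597 in: entire storm abstracted, Q = 0.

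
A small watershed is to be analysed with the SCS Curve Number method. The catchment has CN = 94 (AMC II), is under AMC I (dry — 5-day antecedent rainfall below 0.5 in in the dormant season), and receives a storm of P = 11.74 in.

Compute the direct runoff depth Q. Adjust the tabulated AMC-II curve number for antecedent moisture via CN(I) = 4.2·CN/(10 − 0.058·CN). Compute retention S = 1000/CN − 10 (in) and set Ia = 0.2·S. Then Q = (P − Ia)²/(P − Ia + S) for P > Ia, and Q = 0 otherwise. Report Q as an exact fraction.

CN(I) from CN(II)=94: (4.2·94)/(10 − 0.058·94) = 32900/379 ≈ 86.807
Max retention: S = 1000/(32900/379) − 10 = 500/329 in (≈ 1.520 in)
Ia = 0.2·(500/329) = 100/329 in ≈ 0.304 in
Since P=11.740 > Ia=0.304: effective rainfall P−Ia = 188123/16450 in
Q: (188123/16450)² ÷ (213123/16450) = 35390263129/3505873350 in (≈ 10.095 in)

Q = 35390263129/3505873350 in ≈ 10.095 in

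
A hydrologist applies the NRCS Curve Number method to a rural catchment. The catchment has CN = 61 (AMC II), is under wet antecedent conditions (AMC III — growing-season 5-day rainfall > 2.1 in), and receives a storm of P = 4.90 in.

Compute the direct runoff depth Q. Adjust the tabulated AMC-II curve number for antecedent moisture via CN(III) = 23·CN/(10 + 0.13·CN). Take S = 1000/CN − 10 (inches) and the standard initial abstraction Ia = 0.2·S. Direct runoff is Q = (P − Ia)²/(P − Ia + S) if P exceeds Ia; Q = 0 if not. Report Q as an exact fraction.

Q = 3714536809/1402256410 in ≈ 2.649 in

CN(III) from CN(II)=61: (23·61)/(10 + 0.13·61) = 140300/1793 ≈ 78.249
Retention S: 1000/CN − 10 with CN=78.249 → S = 3900/1403 ≈ 2.780 in
Ia = 0.2S: 0.2·2.780 = 0.556 in (exactly 780/1403)
P − Ia = 4.900 − 0.556 = 60947/14030 ≈ 4.344 in (> 0, runoff occurs)
Runoff Q = (P−Ia)²/(P−Ia+S) = (4.344)²/(4.344+2.780) = 3714536809/1402256410 ≈ 2.649 in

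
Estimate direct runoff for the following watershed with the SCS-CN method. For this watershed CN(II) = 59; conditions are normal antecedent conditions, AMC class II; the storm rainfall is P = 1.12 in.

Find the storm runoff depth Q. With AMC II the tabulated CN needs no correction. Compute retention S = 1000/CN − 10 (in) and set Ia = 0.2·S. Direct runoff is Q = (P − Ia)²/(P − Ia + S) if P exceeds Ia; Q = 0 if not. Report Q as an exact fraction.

AMC II — tabulated CN = 59 applies directly.
Retention S: 1000/CN − 10 with CN=59.000 → S = 410/59 ≈ 6.949 in
Initial abstraction Ia = S/5 = (410/59)/5 = 82/59 ≈ 1.390 in
P = 1.120 ≤ Ia = 1.390 in: entire storm abstracted, Q = 0.

Q = 0 in ≈ 0.000 in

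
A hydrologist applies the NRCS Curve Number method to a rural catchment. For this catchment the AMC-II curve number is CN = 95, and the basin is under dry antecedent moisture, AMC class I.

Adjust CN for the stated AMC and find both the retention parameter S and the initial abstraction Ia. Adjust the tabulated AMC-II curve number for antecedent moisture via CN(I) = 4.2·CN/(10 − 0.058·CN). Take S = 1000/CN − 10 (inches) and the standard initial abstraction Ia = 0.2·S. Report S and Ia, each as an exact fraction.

S = 500/399 in ≈ 1.253 in; Ia = 100/399 in ≈ 0.251 in

Dry (AMC I): CN(I) = 4.2·95/(10 − 0.058·95) = 399/(449/100) = 39900/449 ≈ 88.864
S = 1000/(39900/449) − 10 = 500/399 in ≈ 1.253 in
Ia = 0.2S: 0.2·1.253 = 0.251 in (exactly 100/399)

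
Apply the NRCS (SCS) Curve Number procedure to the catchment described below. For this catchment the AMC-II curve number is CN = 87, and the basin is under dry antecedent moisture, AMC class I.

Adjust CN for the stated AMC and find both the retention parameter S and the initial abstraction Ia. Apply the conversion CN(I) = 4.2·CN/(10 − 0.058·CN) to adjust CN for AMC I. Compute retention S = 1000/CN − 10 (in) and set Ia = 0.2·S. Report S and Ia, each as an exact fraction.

S = 6500/1827 in ≈ 3.558 in; Ia = 1300/1827 in ≈ 0.712 in

Dry (AMC I): CN(I) = 4.2·87/(10 − 0.058·87) = (1827/5)/(2477/500) = 182700/2477 ≈ 73.759
Max retention: S = 1000/(182700/2477) − 10 = 6500/1827 in (≈ 3.558 in)
Initial abstraction Ia = S/5 = (6500/1827)/5 = 1300/1827 ≈ 0.712 in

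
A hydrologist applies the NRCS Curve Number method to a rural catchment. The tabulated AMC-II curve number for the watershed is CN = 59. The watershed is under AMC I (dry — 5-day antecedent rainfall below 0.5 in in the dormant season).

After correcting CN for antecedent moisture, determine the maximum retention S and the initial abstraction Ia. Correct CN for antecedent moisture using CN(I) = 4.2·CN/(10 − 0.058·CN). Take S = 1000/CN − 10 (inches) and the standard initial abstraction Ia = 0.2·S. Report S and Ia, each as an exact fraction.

Adjust CN=59 to AMC I: 4.2·59/(10 − 0.058·59) → (1239/5) ÷ (3289/500) = 123900/3289 ≈ 37.671
S = 1000/(123900/3289) − 10 = 20500/1239 in ≈ 16.546 in
Ia = 0.2S: 0.2·16.546 = 3.309 in (exactly 4100/1239)

S = 20500/1239 in ≈ 16.546 in; Ia = 4100/1239 in ≈ 3.309 in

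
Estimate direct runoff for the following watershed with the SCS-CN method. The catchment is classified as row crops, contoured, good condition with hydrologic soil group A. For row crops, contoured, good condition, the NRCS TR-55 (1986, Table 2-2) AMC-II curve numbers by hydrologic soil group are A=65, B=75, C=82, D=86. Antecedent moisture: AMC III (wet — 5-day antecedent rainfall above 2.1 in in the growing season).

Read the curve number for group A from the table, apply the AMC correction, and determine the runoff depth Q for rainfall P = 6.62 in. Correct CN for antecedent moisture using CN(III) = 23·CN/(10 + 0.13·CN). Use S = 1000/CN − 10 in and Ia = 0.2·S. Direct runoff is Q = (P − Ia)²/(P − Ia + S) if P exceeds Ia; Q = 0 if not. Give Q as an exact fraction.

NRCS table: row crops, contoured, good condition, soil group A → CN(II) = 65
Wet (AMC III): CN(III) = 23·65/(10 + 0.13·65) = 1495/(369/20) = 29900/369 ≈ 81.030
Max retention: S = 1000/(29900/369) − 10 = 700/299 in (≈ 2.341 in)
Ia = 0.2S: 0.2·2.341 = 0.468 in (exactly 140/299)
Since P=6.620 > Ia=0.468: effective rainfall P−Ia = 91969/14950 in
Q: (91969/14950)² ÷ (126969/14950) = 8458296961/1898186550 in (≈ 4.456 in)

Q = 8458296961/1898186550 in ≈ 4.456 in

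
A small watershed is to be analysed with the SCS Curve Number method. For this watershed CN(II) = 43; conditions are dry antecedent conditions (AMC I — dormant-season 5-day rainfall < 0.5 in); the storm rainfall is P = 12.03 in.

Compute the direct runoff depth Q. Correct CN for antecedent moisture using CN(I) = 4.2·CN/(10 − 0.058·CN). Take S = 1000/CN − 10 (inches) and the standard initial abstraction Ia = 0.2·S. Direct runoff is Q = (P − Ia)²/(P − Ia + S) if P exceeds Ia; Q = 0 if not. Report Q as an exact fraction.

Q = 29619442609/33775300300 in ≈ 0.877 in

Adjust CN=43 to AMC I: 4.2·43/(10 − 0.058·43) → (903/5) ÷ (3753/500) = 30100/1251 ≈ 24.061
Max retention: S = 1000/(30100/1251) − 10 = 9500/301 in (≈ 31.561 in)
Ia = 0.2·(9500/301) = 1900/301 in ≈ 6.312 in
P − Ia = 12.030 − 6.312 = 172103/30100 ≈ 5.718 in (> 0, runoff occurs)
Q = (172103/30100)²/((172103/30100) + 9500/301) = (29619442609/906010000)/(1122103/30100) = 29619442609/33775300300 in ≈ 0.877 in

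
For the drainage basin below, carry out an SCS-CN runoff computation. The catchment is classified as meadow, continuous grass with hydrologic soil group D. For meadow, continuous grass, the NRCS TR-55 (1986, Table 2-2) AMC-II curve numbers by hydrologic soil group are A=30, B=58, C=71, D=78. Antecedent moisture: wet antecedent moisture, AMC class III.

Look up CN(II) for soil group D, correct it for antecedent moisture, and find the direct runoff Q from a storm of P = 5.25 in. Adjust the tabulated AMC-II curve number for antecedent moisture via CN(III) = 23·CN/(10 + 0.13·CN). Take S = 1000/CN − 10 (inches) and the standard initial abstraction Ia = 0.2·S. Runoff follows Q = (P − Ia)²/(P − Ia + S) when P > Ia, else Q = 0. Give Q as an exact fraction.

NRCS table: meadow, continuous grass, soil group D → CN(II) = 78
Wet (AMC III): CN(III) = 23·78/(10 + 0.13·78) = 1794/(1007/50) = 89700/1007 ≈ 89.076
S = 1000/(89700/1007) − 10 = 1100/897 in ≈ 1.226 in
Ia = 0.2S: 0.2·1.226 = 0.245 in (exactly 220/897)
Since P=5.250 > Ia=0.245: effective rainfall P−Ia = 17957/3588 in
Q: (17957/3588)² ÷ (22357/3588) = 322453849/80216916 in (≈ 4.020 in)

Q = 322453849/80216916 in ≈ 4.020 in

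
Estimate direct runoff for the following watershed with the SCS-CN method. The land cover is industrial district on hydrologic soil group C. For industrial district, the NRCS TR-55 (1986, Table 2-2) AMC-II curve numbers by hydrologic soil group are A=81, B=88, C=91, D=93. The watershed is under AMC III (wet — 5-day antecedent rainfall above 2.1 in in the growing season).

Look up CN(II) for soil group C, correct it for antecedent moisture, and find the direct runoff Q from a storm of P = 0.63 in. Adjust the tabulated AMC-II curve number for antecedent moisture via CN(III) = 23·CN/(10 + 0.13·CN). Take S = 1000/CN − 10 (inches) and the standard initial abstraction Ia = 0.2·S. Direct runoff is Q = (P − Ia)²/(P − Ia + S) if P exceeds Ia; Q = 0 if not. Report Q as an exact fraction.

NRCS table: industrial district, soil group C → CN(II) = 91
Wet (AMC III): CN(III) = 23·91/(10 + 0.13·91) = 2093/(2183/100) = 209300/2183 ≈ 95.877
Retention S: 1000/CN − 10 with CN=95.877 → S = 900/2093 ≈ 0.430 in
Initial abstraction Ia = S/5 = (900/2093)/5 = 180/2093 ≈ 0.086 in
P − Ia = 0.630 − 0.086 = 113859/209300 ≈ 0.544 in (> 0, runoff occurs)
Q = (113859/209300)²/((113859/209300) + 900/2093) = (12963871881/43806490000)/(203859/209300) = 1440430209/4740854300 in ≈ 0.304 in

Q = 1440430209/4740854300 in ≈ 0.304 in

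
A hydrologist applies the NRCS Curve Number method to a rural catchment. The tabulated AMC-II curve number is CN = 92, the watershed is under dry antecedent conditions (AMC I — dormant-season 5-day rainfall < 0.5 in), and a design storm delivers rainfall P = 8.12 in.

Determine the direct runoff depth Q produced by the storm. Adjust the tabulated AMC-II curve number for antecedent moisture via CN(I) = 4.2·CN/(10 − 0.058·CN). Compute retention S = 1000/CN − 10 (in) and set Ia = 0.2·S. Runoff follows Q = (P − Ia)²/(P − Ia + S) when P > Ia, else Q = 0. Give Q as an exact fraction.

Dry (AMC I): CN(I) = 4.2·92/(10 − 0.058·92) = (1932/5)/(583/125) = 48300/583 ≈ 82.847
S = 1000/(48300/583) − 10 = 1000/483 in ≈ 2.070 in
Ia = 0.2·(1000/483) = 200/483 in ≈ 0.414 in
Since P=8.120 > Ia=0.414: effective rainfall P−Ia = 93049/12075 in
Runoff Q = (P−Ia)²/(P−Ia+S) = (7.706)²/(7.706+2.070) = 8658116401/1425441675 ≈ 6.074 in

Q = 8658116401/1425441675 in ≈ 6.074 in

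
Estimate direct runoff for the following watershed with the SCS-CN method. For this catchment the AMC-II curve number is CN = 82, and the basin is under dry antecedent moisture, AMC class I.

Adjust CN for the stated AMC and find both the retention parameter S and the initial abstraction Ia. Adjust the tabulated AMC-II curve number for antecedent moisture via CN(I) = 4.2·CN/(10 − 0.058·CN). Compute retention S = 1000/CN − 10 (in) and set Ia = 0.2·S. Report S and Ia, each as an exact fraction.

S = 1500/287 in ≈ 5.226 in; Ia = 300/287 in ≈ 1.045 in

CN(I) from CN(II)=82: (4.2·82)/(10 − 0.058·82) = 28700/437 ≈ 65.675
Max retention: S = 1000/(28700/437) − 10 = 1500/287 in (≈ 5.226 in)
Initial abstraction Ia = S/5 = (1500/287)/5 = 300/287 ≈ 1.045 in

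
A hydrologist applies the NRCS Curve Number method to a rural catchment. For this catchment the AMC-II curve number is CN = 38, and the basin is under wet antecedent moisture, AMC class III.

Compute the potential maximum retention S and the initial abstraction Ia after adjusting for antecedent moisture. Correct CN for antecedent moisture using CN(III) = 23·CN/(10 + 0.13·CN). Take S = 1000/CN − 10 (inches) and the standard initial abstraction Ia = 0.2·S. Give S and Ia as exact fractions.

S = 3100/437 in ≈ 7.094 in; Ia = 620/437 in ≈ 1.419 in

Wet (AMC III): CN(III) = 23·38/(10 + 0.13·38) = 874/(747/50) = 43700/747 ≈ 58.501
Max retention: S = 1000/(43700/747) − 10 = 3100/437 in (≈ 7.094 in)
Initial abstraction Ia = S/5 = (3100/437)/5 = 620/437 ≈ 1.419 in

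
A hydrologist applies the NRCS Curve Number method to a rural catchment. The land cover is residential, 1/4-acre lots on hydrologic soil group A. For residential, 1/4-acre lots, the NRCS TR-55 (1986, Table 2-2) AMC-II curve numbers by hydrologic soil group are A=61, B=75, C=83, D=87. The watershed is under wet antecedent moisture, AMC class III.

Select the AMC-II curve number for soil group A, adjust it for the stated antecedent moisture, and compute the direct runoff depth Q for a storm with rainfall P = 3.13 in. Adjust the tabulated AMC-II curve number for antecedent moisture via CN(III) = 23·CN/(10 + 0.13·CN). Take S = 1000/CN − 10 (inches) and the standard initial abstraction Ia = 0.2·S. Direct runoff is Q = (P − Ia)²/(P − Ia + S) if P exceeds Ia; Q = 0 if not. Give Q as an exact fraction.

Q = 130421377321/105384801700 in ≈ 1.238 in

NRCS table: residential, 1/4-acre lots, soil group A → CN(II) = 61
CN(III) from CN(II)=61: (23·61)/(10 + 0.13·61) = 140300/1793 ≈ 78.249
Retention S: 1000/CN − 10 with CN=78.249 → S = 3900/1403 ≈ 2.780 in
Ia = 0.2S: 0.2·2.780 = 0.556 in (exactly 780/1403)
Since P=3.130 > Ia=0.556: effective rainfall P−Ia = 361139/140300 in
Q: (361139/140300)² ÷ (751139/140300) = 130421377321/105384801700 in (≈ 1.238 in)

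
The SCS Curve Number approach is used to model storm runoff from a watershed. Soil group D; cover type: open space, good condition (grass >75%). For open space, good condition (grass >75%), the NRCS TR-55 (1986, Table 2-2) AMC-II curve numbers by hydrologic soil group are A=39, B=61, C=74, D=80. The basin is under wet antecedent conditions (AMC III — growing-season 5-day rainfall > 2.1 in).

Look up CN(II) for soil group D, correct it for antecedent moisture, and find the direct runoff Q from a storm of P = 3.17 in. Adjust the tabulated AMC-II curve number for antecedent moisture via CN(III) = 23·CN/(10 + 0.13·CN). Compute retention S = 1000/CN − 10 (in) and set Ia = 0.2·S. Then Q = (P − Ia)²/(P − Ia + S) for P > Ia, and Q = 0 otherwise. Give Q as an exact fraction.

NRCS table: open space, good condition (grass >75%), soil group D → CN(II) = 80
CN(III) from CN(II)=80: (23·80)/(10 + 0.13·80) = 4600/51 ≈ 90.196
Max retention: S = 1000/(4600/51) − 10 = 25/23 in (≈ 1.087 in)
Initial abstraction Ia = S/5 = (25/23)/5 = 5/23 ≈ 0.217 in
P − Ia = 3.170 − 0.217 = 6791/2300 ≈ 2.953 in (> 0, runoff occurs)
Runoff Q = (P−Ia)²/(P−Ia+S) = (2.953)²/(2.953+1.087) = 46117681/21369300 ≈ 2.158 in

Q = 46117681/21369300 in ≈ 2.158 in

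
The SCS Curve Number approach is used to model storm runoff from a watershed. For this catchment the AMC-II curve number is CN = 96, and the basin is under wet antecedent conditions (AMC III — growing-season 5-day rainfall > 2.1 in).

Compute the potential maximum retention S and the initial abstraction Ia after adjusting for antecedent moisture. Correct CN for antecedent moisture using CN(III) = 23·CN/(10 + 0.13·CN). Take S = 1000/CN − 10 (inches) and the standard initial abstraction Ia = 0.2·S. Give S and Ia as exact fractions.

CN(III) from CN(II)=96: (23·96)/(10 + 0.13·96) = 27600/281 ≈ 98.221
Retention S: 1000/CN − 10 with CN=98.221 → S = 25/138 ≈ 0.181 in
Ia = 0.2·(25/138) = 5/138 in ≈ 0.036 in

S = 25/138 in ≈ 0.181 in; Ia = 5/138 in ≈ 0.036 in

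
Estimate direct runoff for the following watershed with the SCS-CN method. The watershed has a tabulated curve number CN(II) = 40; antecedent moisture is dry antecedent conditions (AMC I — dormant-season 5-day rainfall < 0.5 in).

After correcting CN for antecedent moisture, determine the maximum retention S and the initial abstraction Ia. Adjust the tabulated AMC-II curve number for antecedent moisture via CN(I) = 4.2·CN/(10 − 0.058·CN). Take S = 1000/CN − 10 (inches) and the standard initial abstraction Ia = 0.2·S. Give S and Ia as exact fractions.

CN(I) from CN(II)=40: (4.2·40)/(10 − 0.058·40) = 175/8 ≈ 21.875
S = 1000/(175/8) − 10 = 250/7 in ≈ 35.714 in
Ia = 0.2·(250/7) = 50/7 in ≈ 7.143 in

S = 250/7 in ≈ 35.714 in; Ia = 50/7 in ≈ 7.143 in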